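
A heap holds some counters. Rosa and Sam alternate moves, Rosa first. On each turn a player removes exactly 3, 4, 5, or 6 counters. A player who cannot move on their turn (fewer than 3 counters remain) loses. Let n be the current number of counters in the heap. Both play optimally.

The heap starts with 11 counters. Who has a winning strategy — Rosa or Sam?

Sam wins.

Positions with no move are L. A position that does have a move is losing for the player to move precisely when every available move leads to a winning position for the opponent. Fill in the labels:
n=0: no move → L
n=1: no move → L
n=2: no move → L
n=3: reaches L-position 0 → W
n=4: reaches L-position 1 → W
n=5: reaches L-position 2 → W
n=6: reaches L-position 2 → W
n=7: reaches L-position 2 → W
n=8: reaches L-position 2 → W
n=9: only reaches 6(W), 5(W), 4(W), 3(W), all W → L
n=10: only reaches 7(W), 6(W), 5(W), 4(W), all W → L
n=11: only reaches 8(W), 7(W), 6(W), 5(W), all W → L
The starting position 11 is L: whatever Rosa does, the opponent receives a W position.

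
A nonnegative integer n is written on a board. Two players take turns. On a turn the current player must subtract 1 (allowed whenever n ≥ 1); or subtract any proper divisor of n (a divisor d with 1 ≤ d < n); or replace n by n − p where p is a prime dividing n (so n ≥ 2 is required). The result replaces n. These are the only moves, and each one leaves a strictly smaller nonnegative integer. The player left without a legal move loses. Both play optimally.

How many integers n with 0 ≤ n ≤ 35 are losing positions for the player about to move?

Work bottom-up. With no move the player to move loses. Otherwise the position is W if at least one move leads to an L position for the opponent, and L if every move leads to a W.
n=0: no move → L
n=1: →0(L), so W
n=2: →0(L), so W
n=3: →0(L), so W
n=4: →2(W), 3(W) — all W, so L
n=5: →0(L), so W
n=6: →4(L), so W
n=7: →0(L), so W
n=8: →4(L), so W
n=9: →6(W), 8(W) — all W, so L
n=10: →9(L), so W
n=11: →0(L), so W
n=12: →9(L), so W
n=13: →0(L), so W
n=14: →7(W), 12(W), 13(W) — all W, so L
n=15: →14(L), so W
n=16: →14(L), so W
n=17: →0(L), so W
n=18: →9(L), so W
n=19: →0(L), so W
n=20: →10(W), 15(W), 16(W), 18(W), 19(W) — all W, so L
n=21: →14(L), so W
n=22: →20(L), so W
n=23: →0(L), so W
n=24: →20(L), so W
n=25: →20(L), so W
n=26: →13(W), 24(W), 25(W) — all W, so L
n=27: →26(L), so W
n=28: →14(L), so W
n=29: →0(L), so W
n=30: →20(L), so W
n=31: →0(L), so W
n=32: →16(W), 24(W), 28(W), 30(W), 31(W) — all W, so L
n=33: →32(L), so W
n=34: →32(L), so W
n=35: →28(W), 30(W), 34(W) — all W, so L
L entries with 0 ≤ n ≤ 35: n = 0, 4, 9, 14, 20, 26, 32, 35; that makes 8.

8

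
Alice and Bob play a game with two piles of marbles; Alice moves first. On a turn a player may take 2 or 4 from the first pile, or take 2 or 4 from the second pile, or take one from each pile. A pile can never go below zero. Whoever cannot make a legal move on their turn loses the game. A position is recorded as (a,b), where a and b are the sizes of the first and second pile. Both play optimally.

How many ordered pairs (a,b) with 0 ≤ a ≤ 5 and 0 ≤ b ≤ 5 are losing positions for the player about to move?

11

Use the standard recursion: the mover loses at a terminal position; elsewhere, the mover wins exactly when some move hands the opponent an L position.
Every move lowers a or b (never raises either), so fill the grid row by row in increasing a, and left to right within a row: each cell's successors are then already labelled.
      b=0  b=1  b=2  b=3  b=4  b=5
a=0:    L    L    W    W    W    W
a=1:    L    W    W    L    W    W
a=2:    W    W    L    L    W    W
a=3:    W    L    L    W    W    W
a=4:    W    W    W    W    L    L
a=5:    W    W    W    W    L    W
Cells with no legal move (terminal, hence L): (0,0), (0,1), (1,0).
The remaining L cells, each justified by listing all of its moves:
(1,3): →(1,1)(W), (0,2)(W) — all W, so L
(2,2): →(0,2)(W), (2,0)(W), (1,1)(W) — all W, so L
(2,3): →(0,3)(W), (2,1)(W), (1,2)(W) — all W, so L
(3,1): →(1,1)(W), (2,0)(W) — all W, so L
(3,2): →(1,2)(W), (3,0)(W), (2,1)(W) — all W, so L
(4,4): →(2,4)(W), (0,4)(W), (4,2)(W), (4,0)(W), (3,3)(W) — all W, so L
(4,5): →(2,5)(W), (0,5)(W), (4,3)(W), (4,1)(W), (3,4)(W) — all W, so L
(5,4): →(3,4)(W), (1,4)(W), (5,2)(W), (5,0)(W), (4,3)(W) — all W, so L
Every other cell has at least one move into one of the L cells above, so it is W.
L cells per row: a=0: 2, a=1: 2, a=2: 2, a=3: 2, a=4: 2, a=5: 1; total 11.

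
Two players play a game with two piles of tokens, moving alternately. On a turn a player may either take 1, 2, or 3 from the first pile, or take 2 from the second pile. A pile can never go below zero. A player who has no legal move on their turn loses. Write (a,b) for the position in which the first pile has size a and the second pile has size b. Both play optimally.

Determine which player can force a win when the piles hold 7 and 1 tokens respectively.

Label each position W (a win for the player to move) or L (a loss). A position with no legal move is L; any other position is W exactly when some move reaches an L, and L when every move reaches a W.
No move ever increases a pile, so every position that can arise here has a ≤ 7 and b ≤ 1; it is enough to label the cells with 0 ≤ a ≤ 7 and 0 ≤ b ≤ 1.
Every move lowers a or b (never raises either), so fill the grid row by row in increasing a, and left to right within a row: each cell's successors are then already labelled.
      b=0  b=1
a=0:    L    L
a=1:    W    W
a=2:    W    W
a=3:    W    W
a=4:    L    L
a=5:    W    W
a=6:    W    W
a=7:    W    W
Cells with no legal move (terminal, hence L): (0,0), (0,1).
The remaining L cells, each justified by listing all of its moves:
(4,0): only reaches (3,0)(W), (2,0)(W), (1,0)(W), all W → L
(4,1): only reaches (3,1)(W), (2,1)(W), (1,1)(W), all W → L
Every other cell has at least one move into one of the L cells above, so it is W.
From (7,1) the player to move can move to (4,1), reaching an L position.

The first player wins.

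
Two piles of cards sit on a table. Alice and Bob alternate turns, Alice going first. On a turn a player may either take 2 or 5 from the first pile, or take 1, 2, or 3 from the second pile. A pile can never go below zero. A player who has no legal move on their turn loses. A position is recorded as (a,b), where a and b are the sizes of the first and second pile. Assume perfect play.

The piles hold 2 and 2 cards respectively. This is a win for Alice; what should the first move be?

Move to (2,1).

Classify positions by backward induction: terminal positions (no move available) are L. From any other position, the mover wins iff some move reaches an L.
No move ever increases a pile, so every position that can arise here has a ≤ 2 and b ≤ 2; it is enough to label the cells with 0 ≤ a ≤ 2 and 0 ≤ b ≤ 2.
Every move lowers a or b (never raises either), so fill the grid row by row in increasing a, and left to right within a row: each cell's successors are then already labelled.
      b=0  b=1  b=2
a=0:    L    W    W
a=1:    L    W    W
a=2:    W    L    W
Cells with no legal move (terminal, hence L): (0,0), (1,0).
The remaining L cells, each justified by listing all of its moves:
(2,1): →(0,1)(W), (2,0)(W) — all W, so L
Every other cell has at least one move into one of the L cells above, so it is W.
From (2,2), the L positions reachable in one move are: (2,1).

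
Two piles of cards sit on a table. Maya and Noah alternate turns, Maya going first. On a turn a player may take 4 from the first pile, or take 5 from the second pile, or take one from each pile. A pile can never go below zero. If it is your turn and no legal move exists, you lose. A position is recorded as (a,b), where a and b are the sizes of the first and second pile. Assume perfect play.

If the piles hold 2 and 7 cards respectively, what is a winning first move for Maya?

Build the W/L table. Terminal = L. A non-terminal position is W if it has a move to some L; otherwise it is L.
No move ever increases a pile, so every position that can arise here has a ≤ 2 and b ≤ 7; it is enough to label the cells with 0 ≤ a ≤ 2 and 0 ≤ b ≤ 7.
Every move lowers a or b (never raises either), so fill the grid row by row in increasing a, and left to right within a row: each cell's successors are then already labelled.
      b=0  b=1  b=2  b=3  b=4  b=5  b=6  b=7
a=0:    L    L    L    L    L    W    W    W
a=1:    L    W    W    W    W    W    L    L
a=2:    L    W    L    L    L    W    L    W
Cells with no legal move (terminal, hence L): (0,0), (0,1), (0,2), (0,3), (0,4), (1,0), (2,0).
The remaining L cells, each justified by listing all of its moves:
(1,6): only reaches (1,1)(W), (0,5)(W), all W → L
(1,7): only reaches (1,2)(W), (0,6)(W), all W → L
(2,2): only reaches (1,1)(W), which is W → L
(2,3): only reaches (1,2)(W), which is W → L
(2,4): only reaches (1,3)(W), which is W → L
(2,6): only reaches (2,1)(W), (1,5)(W), all W → L
Every other cell has at least one move into one of the L cells above, so it is W.
From (2,7), the L positions reachable in one move are: (2,2), (1,6). Any move reaching one of these is winning.

Move to (2,2).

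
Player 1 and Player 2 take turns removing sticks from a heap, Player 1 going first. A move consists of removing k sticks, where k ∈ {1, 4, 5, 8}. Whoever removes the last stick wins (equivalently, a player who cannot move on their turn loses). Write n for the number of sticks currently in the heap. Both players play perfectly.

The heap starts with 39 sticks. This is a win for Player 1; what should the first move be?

Remove 1, leaving 38.

Positions with no move are L. A position that does have a move is losing for the player to move precisely when every available move leads to a winning position for the opponent. Fill in the labels:
n=0: no move → L
n=1: →0(L), so W
n=2: →1(W) only, which is W, so L
n=3: →2(L), so W
n=4: →0(L), so W
n=5: →0(L), so W
n=6: →2(L), so W
n=7: →2(L), so W
n=8: →0(L), so W
n=9: →8(W), 5(W), 4(W), 1(W) — all W, so L
n=10: →9(L), so W
n=11: →10(W), 7(W), 6(W), 3(W) — all W, so L
n=12: →11(L), so W
n=13: →9(L), so W
n=14: →9(L), so W
n=15: →11(L), so W
n=16: →11(L), so W
n=17: →9(L), so W
n=18: →17(W), 14(W), 13(W), 10(W) — all W, so L
n=19: →18(L), so W
n=20: →19(W), 16(W), 15(W), 12(W) — all W, so L
n=21: →20(L), so W
n=22: →18(L), so W
n=23: →18(L), so W
n=24: →20(L), so W
n=25: →20(L), so W
n=26: →18(L), so W
n=27: →26(W), 23(W), 22(W), 19(W) — all W, so L
n=28: →27(L), so W
n=29: →28(W), 25(W), 24(W), 21(W) — all W, so L
n=30: →29(L), so W
n=31: →27(L), so W
n=32: →27(L), so W
n=33: →29(L), so W
n=34: →29(L), so W
n=35: →27(L), so W
n=36: →35(W), 32(W), 31(W), 28(W) — all W, so L
n=37: →36(L), so W
n=38: →37(W), 34(W), 33(W), 30(W) — all W, so L
n=39: →38(L), so W
From 39, the L positions reachable in one move are: 38.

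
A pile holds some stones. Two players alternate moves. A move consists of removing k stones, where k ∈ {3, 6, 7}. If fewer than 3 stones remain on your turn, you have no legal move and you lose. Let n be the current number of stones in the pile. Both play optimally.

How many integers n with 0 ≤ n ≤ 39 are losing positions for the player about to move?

12

Label each position W (a win for the player to move) or L (a loss). A position with no legal move is L; any other position is W exactly when some move reaches an L, and L when every move reaches a W.
n=0: no move → L
n=1: no move → L
n=2: no move → L
n=3: W (go to 0, an L position)
n=4: W (go to 1, an L position)
n=5: W (go to 2, an L position)
n=6: W (go to 0, an L position)
n=7: W (go to 1, an L position)
n=8: W (go to 2, an L position)
n=9: W (go to 2, an L position)
n=10: L (options 7(W), 4(W), 3(W) are all W)
n=11: L (options 8(W), 5(W), 4(W) are all W)
n=12: L (options 9(W), 6(W), 5(W) are all W)
n=13: W (go to 10, an L position)
n=14: W (go to 11, an L position)
n=15: W (go to 12, an L position)
n=16: W (go to 10, an L position)
n=17: W (go to 11, an L position)
n=18: W (go to 12, an L position)
n=19: W (go to 12, an L position)
n=20: L (options 17(W), 14(W), 13(W) are all W)
n=21: L (options 18(W), 15(W), 14(W) are all W)
n=22: L (options 19(W), 16(W), 15(W) are all W)
n=23: W (go to 20, an L position)
n=24: W (go to 21, an L position)
n=25: W (go to 22, an L position)
n=26: W (go to 20, an L position)
n=27: W (go to 21, an L position)
n=28: W (go to 22, an L position)
n=29: W (go to 22, an L position)
n=30: L (options 27(W), 24(W), 23(W) are all W)
n=31: L (options 28(W), 25(W), 24(W) are all W)
n=32: L (options 29(W), 26(W), 25(W) are all W)
n=33: W (go to 30, an L position)
n=34: W (go to 31, an L position)
n=35: W (go to 32, an L position)
n=36: W (go to 30, an L position)
n=37: W (go to 31, an L position)
n=38: W (go to 32, an L position)
n=39: W (go to 32, an L position)
L entries with 0 ≤ n ≤ 39: n = 0, 1, 2, 10, 11, 12, 20, 21, 22, 30, 31, 32; that makes 12.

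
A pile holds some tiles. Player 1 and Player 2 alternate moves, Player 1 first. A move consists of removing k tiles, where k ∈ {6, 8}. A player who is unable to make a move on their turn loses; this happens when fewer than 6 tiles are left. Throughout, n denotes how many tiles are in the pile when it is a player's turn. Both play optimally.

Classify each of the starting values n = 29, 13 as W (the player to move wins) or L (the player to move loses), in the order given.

29: L, 13: W

Compute win/loss labels from the base case upward. A position with no move is L. Any other position is W if it can reach an L in one move, else L.
n=0: no move → L
n=1: no move → L
n=2: no move → L
n=3: no move → L
n=4: no move → L
n=5: no move → L
n=6: →0(L), so W
n=7: →1(L), so W
n=8: →2(L), so W
n=9: →3(L), so W
n=10: →4(L), so W
n=11: →5(L), so W
n=12: →4(L), so W
n=13: →5(L), so W
n=14: →8(W), 6(W) — all W, so L
n=15: →9(W), 7(W) — all W, so L
n=16: →10(W), 8(W) — all W, so L
n=17: →11(W), 9(W) — all W, so L
n=18: →12(W), 10(W) — all W, so L
n=19: →13(W), 11(W) — all W, so L
n=20: →14(L), so W
n=21: →15(L), so W
n=22: →16(L), so W
n=23: →17(L), so W
n=24: →18(L), so W
n=25: →19(L), so W
n=26: →18(L), so W
n=27: →19(L), so W
n=28: →22(W), 20(W) — all W, so L
n=29: →23(W), 21(W) — all W, so L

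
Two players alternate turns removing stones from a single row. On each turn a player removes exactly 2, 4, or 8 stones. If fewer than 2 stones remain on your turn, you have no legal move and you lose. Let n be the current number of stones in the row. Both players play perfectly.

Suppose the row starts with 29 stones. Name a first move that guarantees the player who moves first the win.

Remove 4, leaving 25.

Classify positions by backward induction: terminal positions (no move available) are L. From any other position, the mover wins iff some move reaches an L.
n=0: no move → L
n=1: no move → L
n=2: →0(L), so W
n=3: →1(L), so W
n=4: →0(L), so W
n=5: →1(L), so W
n=6: →4(W), 2(W) — all W, so L
n=7: →5(W), 3(W) — all W, so L
n=8: →6(L), so W
n=9: →7(L), so W
n=10: →6(L), so W
n=11: →7(L), so W
n=12: →10(W), 8(W), 4(W) — all W, so L
n=13: →11(W), 9(W), 5(W) — all W, so L
n=14: →12(L), so W
n=15: →13(L), so W
n=16: →12(L), so W
n=17: →13(L), so W
n=18: →16(W), 14(W), 10(W) — all W, so L
n=19: →17(W), 15(W), 11(W) — all W, so L
n=20: →18(L), so W
n=21: →19(L), so W
n=22: →18(L), so W
n=23: →19(L), so W
n=24: →22(W), 20(W), 16(W) — all W, so L
n=25: →23(W), 21(W), 17(W) — all W, so L
n=26: →24(L), so W
n=27: →25(L), so W
n=28: →24(L), so W
n=29: →25(L), so W
From 29, the L positions reachable in one move are: 25.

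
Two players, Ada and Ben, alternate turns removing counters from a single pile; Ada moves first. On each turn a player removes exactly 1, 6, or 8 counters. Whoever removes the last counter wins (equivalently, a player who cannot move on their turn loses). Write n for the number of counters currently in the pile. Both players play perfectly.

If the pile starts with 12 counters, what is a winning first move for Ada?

Remove 1, leaving 11.

Label each position W (a win for the player to move) or L (a loss). A position with no legal move is L; any other position is W exactly when some move reaches an L, and L when every move reaches a W.
n=0: no move → L
n=1: can move to 0, which is L ⇒ W
n=2: the only move is to 1(W), a W ⇒ L
n=3: can move to 2, which is L ⇒ W
n=4: the only move is to 3(W), a W ⇒ L
n=5: can move to 4, which is L ⇒ W
n=6: can move to 0, which is L ⇒ W
n=7: moves to 6(W), 1(W); every one is W ⇒ L
n=8: can move to 7, which is L ⇒ W
n=9: moves to 8(W), 3(W), 1(W); every one is W ⇒ L
n=10: can move to 9, which is L ⇒ W
n=11: moves to 10(W), 5(W), 3(W); every one is W ⇒ L
n=12: can move to 11, which is L ⇒ W
From 12, the L positions reachable in one move are: 11, 4. Any move reaching one of these is winning.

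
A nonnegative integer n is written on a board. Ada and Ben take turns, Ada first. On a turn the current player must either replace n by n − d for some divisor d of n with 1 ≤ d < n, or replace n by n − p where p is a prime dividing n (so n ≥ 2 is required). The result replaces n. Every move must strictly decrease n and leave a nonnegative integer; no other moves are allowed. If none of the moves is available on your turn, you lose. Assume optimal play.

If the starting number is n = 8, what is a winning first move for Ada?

Move to 4.

Work bottom-up. With no move the player to move loses. Otherwise the position is W if at least one move leads to an L position for the opponent, and L if every move leads to a W.
n=0: no move → L
n=1: no move → L
n=2: →0(L), so W
n=3: →0(L), so W
n=4: →2(W), 3(W) — all W, so L
n=5: →0(L), so W
n=6: →4(L), so W
n=7: →0(L), so W
n=8: →4(L), so W
From 8, the L positions reachable in one move are: 4.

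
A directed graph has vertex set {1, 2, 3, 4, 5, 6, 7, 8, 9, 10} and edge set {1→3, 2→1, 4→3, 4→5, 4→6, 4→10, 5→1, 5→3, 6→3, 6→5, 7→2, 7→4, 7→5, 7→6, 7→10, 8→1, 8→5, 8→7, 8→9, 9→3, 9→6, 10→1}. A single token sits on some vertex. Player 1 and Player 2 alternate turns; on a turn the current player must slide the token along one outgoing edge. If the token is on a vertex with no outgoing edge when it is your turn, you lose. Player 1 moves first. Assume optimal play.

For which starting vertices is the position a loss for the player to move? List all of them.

Work bottom-up. With no move the player to move loses. Otherwise the position is W if at least one move leads to an L position for the opponent, and L if every move leads to a W.
Every edge goes from a vertex to one that appears earlier in the order 3, 1, 5, 6, 10, 9, 4, 2, 7, 8, so processing vertices in that order labels each vertex after all of its successors.
3: no outgoing edge → L
1: can move to 3, which is L ⇒ W
5: can move to 3, which is L ⇒ W
6: can move to 3, which is L ⇒ W
10: the only move is to 1(W), a W ⇒ L
9: can move to 3, which is L ⇒ W
4: can move to 10, which is L ⇒ W
2: the only move is to 1(W), a W ⇒ L
7: can move to 2, which is L ⇒ W
8: moves to 7(W), 9(W), 5(W), 1(W); every one is W ⇒ L
Reading off the rows marked L gives the requested list; there are 4 such vertices.

2, 3, 8, 10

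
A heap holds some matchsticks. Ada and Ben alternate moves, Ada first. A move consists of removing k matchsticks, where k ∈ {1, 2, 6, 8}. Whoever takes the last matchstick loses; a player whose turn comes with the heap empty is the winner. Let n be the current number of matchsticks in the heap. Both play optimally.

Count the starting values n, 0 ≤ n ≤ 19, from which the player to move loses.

Build the W/L table. Terminal = W. A non-terminal position is W if it has a move to some L; otherwise it is L.
n=0: no move; the opponent has just taken the last matchstick and therefore loses → W
n=1: the only move is to 0(W), a W ⇒ L
n=2: can move to 1, which is L ⇒ W
n=3: can move to 1, which is L ⇒ W
n=4: moves to 3(W), 2(W); every one is W ⇒ L
n=5: can move to 4, which is L ⇒ W
n=6: can move to 4, which is L ⇒ W
n=7: can move to 1, which is L ⇒ W
n=8: moves to 7(W), 6(W), 2(W), 0(W); every one is W ⇒ L
n=9: can move to 8, which is L ⇒ W
n=10: can move to 8, which is L ⇒ W
n=11: moves to 10(W), 9(W), 5(W), 3(W); every one is W ⇒ L
n=12: can move to 11, which is L ⇒ W
n=13: can move to 11, which is L ⇒ W
n=14: can move to 8, which is L ⇒ W
n=15: moves to 14(W), 13(W), 9(W), 7(W); every one is W ⇒ L
n=16: can move to 15, which is L ⇒ W
n=17: can move to 15, which is L ⇒ W
n=18: moves to 17(W), 16(W), 12(W), 10(W); every one is W ⇒ L
n=19: can move to 18, which is L ⇒ W
L entries with 0 ≤ n ≤ 19: n = 1, 4, 8, 11, 15, 18; that makes 6.

6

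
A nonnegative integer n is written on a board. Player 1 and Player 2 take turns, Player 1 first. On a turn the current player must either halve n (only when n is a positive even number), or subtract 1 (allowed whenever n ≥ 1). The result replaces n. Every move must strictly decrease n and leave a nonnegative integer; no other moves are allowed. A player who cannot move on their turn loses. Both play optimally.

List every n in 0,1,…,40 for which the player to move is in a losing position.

Positions with no move are L. A position that does have a move is losing for the player to move precisely when every available move leads to a winning position for the opponent. Fill in the labels:
n=0: no move → L
n=1: reaches L-position 0 → W
n=2: only reaches 1(W), which is W → L
n=3: reaches L-position 2 → W
n=4: reaches L-position 2 → W
n=5: only reaches 4(W), which is W → L
n=6: reaches L-position 5 → W
n=7: only reaches 6(W), which is W → L
n=8: reaches L-position 7 → W
n=9: only reaches 8(W), which is W → L
n=10: reaches L-position 5 → W
n=11: only reaches 10(W), which is W → L
n=12: reaches L-position 11 → W
n=13: only reaches 12(W), which is W → L
n=14: reaches L-position 7 → W
n=15: only reaches 14(W), which is W → L
n=16: reaches L-position 15 → W
n=17: only reaches 16(W), which is W → L
n=18: reaches L-position 9 → W
n=19: only reaches 18(W), which is W → L
n=20: reaches L-position 19 → W
n=21: only reaches 20(W), which is W → L
n=22: reaches L-position 11 → W
n=23: only reaches 22(W), which is W → L
n=24: reaches L-position 23 → W
n=25: only reaches 24(W), which is W → L
n=26: reaches L-position 13 → W
n=27: only reaches 26(W), which is W → L
n=28: reaches L-position 27 → W
n=29: only reaches 28(W), which is W → L
n=30: reaches L-position 15 → W
n=31: only reaches 30(W), which is W → L
n=32: reaches L-position 31 → W
n=33: only reaches 32(W), which is W → L
n=34: reaches L-position 17 → W
n=35: only reaches 34(W), which is W → L
n=36: reaches L-position 35 → W
n=37: only reaches 36(W), which is W → L
n=38: reaches L-position 19 → W
n=39: only reaches 38(W), which is W → L
n=40: reaches L-position 39 → W
The losing starting values of n are exactly the entries labelled L in this table (20 of them).

0, 2, 5, 7, 9, 11, 13, 15, 17, 19, 21, 23, 25, 27, 29, 31, 33, 35, 37, 39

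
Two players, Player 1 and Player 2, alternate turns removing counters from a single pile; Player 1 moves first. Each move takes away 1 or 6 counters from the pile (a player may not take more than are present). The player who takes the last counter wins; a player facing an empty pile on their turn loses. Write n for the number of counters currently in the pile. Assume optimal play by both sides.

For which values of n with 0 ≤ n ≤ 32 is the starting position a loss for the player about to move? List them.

0, 2, 4, 7, 9, 11, 14, 16, 18, 21, 23, 25, 28, 30, 32

Classify positions by backward induction: terminal positions (no move available) are L. From any other position, the mover wins iff some move reaches an L.
n=0: no move → L
n=1: reaches L-position 0 → W
n=2: only reaches 1(W), which is W → L
n=3: reaches L-position 2 → W
n=4: only reaches 3(W), which is W → L
n=5: reaches L-position 4 → W
n=6: reaches L-position 0 → W
n=7: only reaches 6(W), 1(W), all W → L
n=8: reaches L-position 7 → W
n=9: only reaches 8(W), 3(W), all W → L
n=10: reaches L-position 9 → W
n=11: only reaches 10(W), 5(W), all W → L
n=12: reaches L-position 11 → W
n=13: reaches L-position 7 → W
n=14: only reaches 13(W), 8(W), all W → L
n=15: reaches L-position 14 → W
n=16: only reaches 15(W), 10(W), all W → L
n=17: reaches L-position 16 → W
n=18: only reaches 17(W), 12(W), all W → L
n=19: reaches L-position 18 → W
n=20: reaches L-position 14 → W
n=21: only reaches 20(W), 15(W), all W → L
n=22: reaches L-position 21 → W
n=23: only reaches 22(W), 17(W), all W → L
n=24: reaches L-position 23 → W
n=25: only reaches 24(W), 19(W), all W → L
n=26: reaches L-position 25 → W
n=27: reaches L-position 21 → W
n=28: only reaches 27(W), 22(W), all W → L
n=29: reaches L-position 28 → W
n=30: only reaches 29(W), 24(W), all W → L
n=31: reaches L-position 30 → W
n=32: only reaches 31(W), 26(W), all W → L
Reading off the rows marked L gives the requested list; there are 15 such values of n.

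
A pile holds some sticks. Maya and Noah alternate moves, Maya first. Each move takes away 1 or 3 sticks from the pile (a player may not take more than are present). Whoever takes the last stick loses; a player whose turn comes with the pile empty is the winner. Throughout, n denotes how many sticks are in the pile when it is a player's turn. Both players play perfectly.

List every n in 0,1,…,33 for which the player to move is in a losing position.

1, 3, 5, 7, 9, 11, 13, 15, 17, 19, 21, 23, 25, 27, 29, 31, 33

Label each position W (a win for the player to move) or L (a loss). A position with no legal move is W; any other position is W exactly when some move reaches an L, and L when every move reaches a W.
n=0: no move; the opponent has just taken the last stick and therefore loses → W
n=1: only reaches 0(W), which is W → L
n=2: reaches L-position 1 → W
n=3: only reaches 2(W), 0(W), all W → L
n=4: reaches L-position 3 → W
n=5: only reaches 4(W), 2(W), all W → L
n=6: reaches L-position 5 → W
n=7: only reaches 6(W), 4(W), all W → L
n=8: reaches L-position 7 → W
n=9: only reaches 8(W), 6(W), all W → L
n=10: reaches L-position 9 → W
n=11: only reaches 10(W), 8(W), all W → L
n=12: reaches L-position 11 → W
n=13: only reaches 12(W), 10(W), all W → L
n=14: reaches L-position 13 → W
n=15: only reaches 14(W), 12(W), all W → L
n=16: reaches L-position 15 → W
n=17: only reaches 16(W), 14(W), all W → L
n=18: reaches L-position 17 → W
n=19: only reaches 18(W), 16(W), all W → L
n=20: reaches L-position 19 → W
n=21: only reaches 20(W), 18(W), all W → L
n=22: reaches L-position 21 → W
n=23: only reaches 22(W), 20(W), all W → L
n=24: reaches L-position 23 → W
n=25: only reaches 24(W), 22(W), all W → L
n=26: reaches L-position 25 → W
n=27: only reaches 26(W), 24(W), all W → L
n=28: reaches L-position 27 → W
n=29: only reaches 28(W), 26(W), all W → L
n=30: reaches L-position 29 → W
n=31: only reaches 30(W), 28(W), all W → L
n=32: reaches L-position 31 → W
n=33: only reaches 32(W), 30(W), all W → L
The losing starting values of n are exactly the entries labelled L in this table (17 of them).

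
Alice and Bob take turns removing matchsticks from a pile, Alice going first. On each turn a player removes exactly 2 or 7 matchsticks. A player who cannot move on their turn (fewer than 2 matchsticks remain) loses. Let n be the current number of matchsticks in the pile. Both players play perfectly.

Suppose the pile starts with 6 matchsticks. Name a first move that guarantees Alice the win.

Remove 2, leaving 4.

Label each position W (a win for the player to move) or L (a loss). A position with no legal move is L; any other position is W exactly when some move reaches an L, and L when every move reaches a W.
n=0: no move → L
n=1: no move → L
n=2: W (go to 0, an L position)
n=3: W (go to 1, an L position)
n=4: L (sole option 2(W) is W)
n=5: L (sole option 3(W) is W)
n=6: W (go to 4, an L position)
From 6, the L positions reachable in one move are: 4.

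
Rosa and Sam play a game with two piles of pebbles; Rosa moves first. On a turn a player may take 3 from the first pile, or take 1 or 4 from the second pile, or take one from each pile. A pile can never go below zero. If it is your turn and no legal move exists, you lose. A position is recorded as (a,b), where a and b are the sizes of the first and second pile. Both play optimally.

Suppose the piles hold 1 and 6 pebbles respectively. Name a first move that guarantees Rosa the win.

Move to (1,5).

Positions with no move are L. A position that does have a move is losing for the player to move precisely when every available move leads to a winning position for the opponent. Fill in the labels:
No move ever increases a pile, so every position that can arise here has a ≤ 1 and b ≤ 6; it is enough to label the cells with 0 ≤ a ≤ 1 and 0 ≤ b ≤ 6.
Every move lowers a or b (never raises either), so fill the grid row by row in increasing a, and left to right within a row: each cell's successors are then already labelled.
      b=0  b=1  b=2  b=3  b=4  b=5  b=6
a=0:    L    W    L    W    W    L    W
a=1:    L    W    L    W    W    L    W
Cells with no legal move (terminal, hence L): (0,0), (1,0).
The remaining L cells, each justified by listing all of its moves:
(0,2): →(0,1)(W) only, which is W, so L
(0,5): →(0,4)(W), (0,1)(W) — all W, so L
(1,2): →(1,1)(W), (0,1)(W) — all W, so L
(1,5): →(1,4)(W), (1,1)(W), (0,4)(W) — all W, so L
Every other cell has at least one move into one of the L cells above, so it is W.
From (1,6), the L positions reachable in one move are: (1,5), (1,2), (0,5). Any move reaching one of these is winning.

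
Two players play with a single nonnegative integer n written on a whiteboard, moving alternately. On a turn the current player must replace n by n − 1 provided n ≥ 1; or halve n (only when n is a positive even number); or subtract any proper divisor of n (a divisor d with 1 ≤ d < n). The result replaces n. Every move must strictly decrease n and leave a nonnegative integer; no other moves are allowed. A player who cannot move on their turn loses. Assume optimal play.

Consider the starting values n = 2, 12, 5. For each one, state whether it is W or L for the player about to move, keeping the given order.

2: L, 12: W, 5: L

Positions with no move are L. A position that does have a move is losing for the player to move precisely when every available move leads to a winning position for the opponent. Fill in the labels:
n=0: no move → L
n=1: W (go to 0, an L position)
n=2: L (sole option 1(W) is W)
n=3: W (go to 2, an L position)
n=4: W (go to 2, an L position)
n=5: L (sole option 4(W) is W)
n=6: W (go to 5, an L position)
n=7: L (sole option 6(W) is W)
n=8: W (go to 7, an L position)
n=9: L (options 6(W), 8(W) are all W)
n=10: W (go to 5, an L position)
n=11: L (sole option 10(W) is W)
n=12: W (go to 9, an L position)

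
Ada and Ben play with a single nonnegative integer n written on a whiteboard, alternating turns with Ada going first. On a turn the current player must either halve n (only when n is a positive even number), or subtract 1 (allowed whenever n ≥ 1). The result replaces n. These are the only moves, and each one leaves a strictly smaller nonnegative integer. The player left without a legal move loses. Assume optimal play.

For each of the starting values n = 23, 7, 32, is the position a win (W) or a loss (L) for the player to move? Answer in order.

Classify positions by backward induction: terminal positions (no move available) are L. From any other position, the mover wins iff some move reaches an L.
n=0: no move → L
n=1: can move to 0, which is L ⇒ W
n=2: the only move is to 1(W), a W ⇒ L
n=3: can move to 2, which is L ⇒ W
n=4: can move to 2, which is L ⇒ W
n=5: the only move is to 4(W), a W ⇒ L
n=6: can move to 5, which is L ⇒ W
n=7: the only move is to 6(W), a W ⇒ L
n=8: can move to 7, which is L ⇒ W
n=9: the only move is to 8(W), a W ⇒ L
n=10: can move to 5, which is L ⇒ W
n=11: the only move is to 10(W), a W ⇒ L
n=12: can move to 11, which is L ⇒ W
n=13: the only move is to 12(W), a W ⇒ L
n=14: can move to 7, which is L ⇒ W
n=15: the only move is to 14(W), a W ⇒ L
n=16: can move to 15, which is L ⇒ W
n=17: the only move is to 16(W), a W ⇒ L
n=18: can move to 9, which is L ⇒ W
n=19: the only move is to 18(W), a W ⇒ L
n=20: can move to 19, which is L ⇒ W
n=21: the only move is to 20(W), a W ⇒ L
n=22: can move to 11, which is L ⇒ W
n=23: the only move is to 22(W), a W ⇒ L
n=24: can move to 23, which is L ⇒ W
n=25: the only move is to 24(W), a W ⇒ L
n=26: can move to 13, which is L ⇒ W
n=27: the only move is to 26(W), a W ⇒ L
n=28: can move to 27, which is L ⇒ W
n=29: the only move is to 28(W), a W ⇒ L
n=30: can move to 15, which is L ⇒ W
n=31: the only move is to 30(W), a W ⇒ L
n=32: can move to 31, which is L ⇒ W

23: L, 7: L, 32: W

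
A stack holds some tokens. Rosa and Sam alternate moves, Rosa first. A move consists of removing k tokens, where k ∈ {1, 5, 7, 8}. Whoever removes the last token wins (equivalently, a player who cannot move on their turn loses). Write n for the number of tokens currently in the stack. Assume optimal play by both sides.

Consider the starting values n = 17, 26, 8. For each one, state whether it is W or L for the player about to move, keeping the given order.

17: L, 26: W, 8: W

Compute win/loss labels from the base case upward. A position with no move is L. Any other position is W if it can reach an L in one move, else L.
n=0: no move → L
n=1: →0(L), so W
n=2: →1(W) only, which is W, so L
n=3: →2(L), so W
n=4: →3(W) only, which is W, so L
n=5: →4(L), so W
n=6: →5(W), 1(W) — all W, so L
n=7: →6(L), so W
n=8: →0(L), so W
n=9: →4(L), so W
n=10: →2(L), so W
n=11: →6(L), so W
n=12: →4(L), so W
n=13: →6(L), so W
n=14: →6(L), so W
n=15: →14(W), 10(W), 8(W), 7(W) — all W, so L
n=16: →15(L), so W
n=17: →16(W), 12(W), 10(W), 9(W) — all W, so L
n=18: →17(L), so W
n=19: →18(W), 14(W), 12(W), 11(W) — all W, so L
n=20: →19(L), so W
n=21: →20(W), 16(W), 14(W), 13(W) — all W, so L
n=22: →21(L), so W
n=23: →15(L), so W
n=24: →19(L), so W
n=25: →17(L), so W
n=26: →21(L), so W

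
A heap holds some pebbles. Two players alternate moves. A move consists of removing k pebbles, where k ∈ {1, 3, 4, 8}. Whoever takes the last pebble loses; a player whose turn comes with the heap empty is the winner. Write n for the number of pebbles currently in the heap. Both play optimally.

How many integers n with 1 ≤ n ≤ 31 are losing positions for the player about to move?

10

Use the standard recursion: the mover wins at a terminal position; elsewhere, the mover wins exactly when some move hands the opponent an L position.
n=0: no move; the opponent has just taken the last pebble and therefore loses → W
n=1: L (sole option 0(W) is W)
n=2: W (go to 1, an L position)
n=3: L (options 2(W), 0(W) are all W)
n=4: W (go to 3, an L position)
n=5: W (go to 1, an L position)
n=6: W (go to 3, an L position)
n=7: W (go to 3, an L position)
n=8: L (options 7(W), 5(W), 4(W), 0(W) are all W)
n=9: W (go to 8, an L position)
n=10: L (options 9(W), 7(W), 6(W), 2(W) are all W)
n=11: W (go to 10, an L position)
n=12: W (go to 8, an L position)
n=13: W (go to 10, an L position)
n=14: W (go to 10, an L position)
n=15: L (options 14(W), 12(W), 11(W), 7(W) are all W)
n=16: W (go to 15, an L position)
n=17: L (options 16(W), 14(W), 13(W), 9(W) are all W)
n=18: W (go to 17, an L position)
n=19: W (go to 15, an L position)
n=20: W (go to 17, an L position)
n=21: W (go to 17, an L position)
n=22: L (options 21(W), 19(W), 18(W), 14(W) are all W)
n=23: W (go to 22, an L position)
n=24: L (options 23(W), 21(W), 20(W), 16(W) are all W)
n=25: W (go to 24, an L position)
n=26: W (go to 22, an L position)
n=27: W (go to 24, an L position)
n=28: W (go to 24, an L position)
n=29: L (options 28(W), 26(W), 25(W), 21(W) are all W)
n=30: W (go to 29, an L position)
n=31: L (options 30(W), 28(W), 27(W), 23(W) are all W)
L entries with 1 ≤ n ≤ 31 (the range starts at n=1): n = 1, 3, 8, 10, 15, 17, 22, 24, 29, 31; that makes 10.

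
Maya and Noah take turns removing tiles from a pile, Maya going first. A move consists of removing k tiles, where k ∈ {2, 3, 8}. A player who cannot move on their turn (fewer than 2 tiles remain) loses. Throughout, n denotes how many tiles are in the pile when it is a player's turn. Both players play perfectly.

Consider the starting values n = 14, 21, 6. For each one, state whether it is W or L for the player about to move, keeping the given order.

Use the standard recursion: the mover loses at a terminal position; elsewhere, the mover wins exactly when some move hands the opponent an L position.
n=0: no move → L
n=1: no move → L
n=2: reaches L-position 0 → W
n=3: reaches L-position 1 → W
n=4: reaches L-position 1 → W
n=5: only reaches 3(W), 2(W), all W → L
n=6: only reaches 4(W), 3(W), all W → L
n=7: reaches L-position 5 → W
n=8: reaches L-position 6 → W
n=9: reaches L-position 6 → W
n=10: only reaches 8(W), 7(W), 2(W), all W → L
n=11: only reaches 9(W), 8(W), 3(W), all W → L
n=12: reaches L-position 10 → W
n=13: reaches L-position 11 → W
n=14: reaches L-position 11 → W
n=15: only reaches 13(W), 12(W), 7(W), all W → L
n=16: only reaches 14(W), 13(W), 8(W), all W → L
n=17: reaches L-position 15 → W
n=18: reaches L-position 16 → W
n=19: reaches L-position 16 → W
n=20: only reaches 18(W), 17(W), 12(W), all W → L
n=21: only reaches 19(W), 18(W), 13(W), all W → L

14: W, 21: L, 6: L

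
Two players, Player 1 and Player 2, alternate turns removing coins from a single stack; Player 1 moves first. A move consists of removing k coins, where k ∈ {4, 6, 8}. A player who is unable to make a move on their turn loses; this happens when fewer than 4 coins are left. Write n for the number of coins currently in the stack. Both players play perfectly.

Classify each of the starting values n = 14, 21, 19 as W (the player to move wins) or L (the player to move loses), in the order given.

Compute win/loss labels from the base case upward. A position with no move is L. Any other position is W if it can reach an L in one move, else L.
n=0: no move → L
n=1: no move → L
n=2: no move → L
n=3: no move → L
n=4: W (go to 0, an L position)
n=5: W (go to 1, an L position)
n=6: W (go to 2, an L position)
n=7: W (go to 3, an L position)
n=8: W (go to 2, an L position)
n=9: W (go to 3, an L position)
n=10: W (go to 2, an L position)
n=11: W (go to 3, an L position)
n=12: L (options 8(W), 6(W), 4(W) are all W)
n=13: L (options 9(W), 7(W), 5(W) are all W)
n=14: L (options 10(W), 8(W), 6(W) are all W)
n=15: L (options 11(W), 9(W), 7(W) are all W)
n=16: W (go to 12, an L position)
n=17: W (go to 13, an L position)
n=18: W (go to 14, an L position)
n=19: W (go to 15, an L position)
n=20: W (go to 14, an L position)
n=21: W (go to 15, an L position)

14: L, 21: W, 19: W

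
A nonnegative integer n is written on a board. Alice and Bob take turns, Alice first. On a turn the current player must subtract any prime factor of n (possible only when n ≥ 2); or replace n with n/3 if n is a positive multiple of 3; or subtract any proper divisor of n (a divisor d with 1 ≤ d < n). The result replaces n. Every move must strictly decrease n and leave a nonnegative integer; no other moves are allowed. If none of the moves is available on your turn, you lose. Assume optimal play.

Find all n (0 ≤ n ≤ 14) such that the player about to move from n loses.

0, 1, 4, 9, 14

Build the W/L table. Terminal = L. A non-terminal position is W if it has a move to some L; otherwise it is L.
n=0: no move → L
n=1: no move → L
n=2: can move to 0, which is L ⇒ W
n=3: can move to 0, which is L ⇒ W
n=4: moves to 2(W), 3(W); every one is W ⇒ L
n=5: can move to 0, which is L ⇒ W
n=6: can move to 4, which is L ⇒ W
n=7: can move to 0, which is L ⇒ W
n=8: can move to 4, which is L ⇒ W
n=9: moves to 3(W), 6(W), 8(W); every one is W ⇒ L
n=10: can move to 9, which is L ⇒ W
n=11: can move to 0, which is L ⇒ W
n=12: can move to 4, which is L ⇒ W
n=13: can move to 0, which is L ⇒ W
n=14: moves to 7(W), 12(W), 13(W); every one is W ⇒ L
The losing starting values of n are exactly the entries labelled L in this table (5 of them).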